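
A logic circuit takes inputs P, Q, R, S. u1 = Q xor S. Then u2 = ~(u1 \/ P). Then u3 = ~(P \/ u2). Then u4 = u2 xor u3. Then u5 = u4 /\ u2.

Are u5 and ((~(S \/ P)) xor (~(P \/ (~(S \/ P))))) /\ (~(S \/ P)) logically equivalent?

u1 = Q xor S
u2 = ~(u1 \/ P) = ~((Q xor S) \/ P)
u3 = ~(P \/ u2) = ~(P \/ (~((Q xor S) \/ P)))
u4 = u2 xor u3 = (~((Q xor S) \/ P)) xor (~(P \/ (~((Q xor S) \/ P))))
u5 = u4 /\ u2 = ((~((Q xor S) \/ P)) xor (~(P \/ (~((Q xor S) \/ P))))) /\ (~((Q xor S) \/ P))
At P=0, Q=1, R=0, S=0: circuit gives 0, formula gives 1.

No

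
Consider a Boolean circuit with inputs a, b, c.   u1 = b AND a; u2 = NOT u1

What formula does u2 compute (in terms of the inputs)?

NOT (b AND a)

u1 = b AND a
u2 = NOT u1 = NOT (b AND a)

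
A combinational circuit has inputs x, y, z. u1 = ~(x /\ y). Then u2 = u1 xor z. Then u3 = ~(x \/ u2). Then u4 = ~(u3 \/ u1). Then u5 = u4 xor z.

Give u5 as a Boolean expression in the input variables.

u1 = ~(x /\ y)
u2 = u1 xor z = (~(x /\ y)) xor z
u3 = ~(x \/ u2) = ~(x \/ ((~(x /\ y)) xor z))
u4 = ~(u3 \/ u1) = ~((~(x \/ ((~(x /\ y)) xor z))) \/ (~(x /\ y)))
u5 = u4 xor z = (~((~(x \/ ((~(x /\ y)) xor z))) \/ (~(x /\ y)))) xor z

(~((~(x \/ ((~(x /\ y)) xor z))) \/ (~(x /\ y)))) xor z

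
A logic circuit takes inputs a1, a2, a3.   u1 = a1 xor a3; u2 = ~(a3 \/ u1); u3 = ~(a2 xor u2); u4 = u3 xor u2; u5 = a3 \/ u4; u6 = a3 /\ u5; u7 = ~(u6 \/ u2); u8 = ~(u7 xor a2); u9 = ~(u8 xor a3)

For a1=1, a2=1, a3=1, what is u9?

u1 = 1 xor 1 = 0
u2 = ~(1 \/ 0) = 0
u3 = ~(1 xor 0) = 0
u4 = 0 xor 0 = 0
u5 = 1 \/ 0 = 1
u6 = 1 /\ 1 = 1
u7 = ~(1 \/ 0) = 0
u8 = ~(0 xor 1) = 0
u9 = ~(0 xor 1) = 0

0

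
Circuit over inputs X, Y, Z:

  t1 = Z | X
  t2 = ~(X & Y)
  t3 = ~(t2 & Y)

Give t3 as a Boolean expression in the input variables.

~((~(X & Y)) & Y)

t2 = ~(X & Y)
t3 = ~(t2 & Y) = ~((~(X & Y)) & Y)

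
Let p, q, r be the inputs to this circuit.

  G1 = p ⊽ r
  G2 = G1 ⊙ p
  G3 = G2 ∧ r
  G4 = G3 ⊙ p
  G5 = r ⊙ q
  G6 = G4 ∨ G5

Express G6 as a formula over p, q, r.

G1 = p ⊽ r
G2 = G1 ⊙ p = (p ⊽ r) ⊙ p
G3 = G2 ∧ r = ((p ⊽ r) ⊙ p) ∧ r
G4 = G3 ⊙ p = (((p ⊽ r) ⊙ p) ∧ r) ⊙ p
G5 = r ⊙ q
G6 = G4 ∨ G5 = ((((p ⊽ r) ⊙ p) ∧ r) ⊙ p) ∨ (r ⊙ q)

((((p ⊽ r) ⊙ p) ∧ r) ⊙ p) ∨ (r ⊙ q)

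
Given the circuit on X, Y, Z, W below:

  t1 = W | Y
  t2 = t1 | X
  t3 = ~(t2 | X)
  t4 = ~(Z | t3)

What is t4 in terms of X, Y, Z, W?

t1 = W | Y
t2 = t1 | X = (W | Y) | X
t3 = ~(t2 | X) = ~(((W | Y) | X) | X)
t4 = ~(Z | t3) = ~(Z | (~(((W | Y) | X) | X)))

~(Z | (~(((W | Y) | X) | X)))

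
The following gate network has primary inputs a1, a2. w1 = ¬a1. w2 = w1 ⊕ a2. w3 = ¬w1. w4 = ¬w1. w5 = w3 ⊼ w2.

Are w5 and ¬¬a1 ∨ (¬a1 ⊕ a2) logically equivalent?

w1 = ¬a1
w2 = w1 ⊕ a2 = ¬a1 ⊕ a2
w3 = ¬w1 = ¬¬a1
w5 = w3 ⊼ w2 = ¬¬a1 ⊼ (¬a1 ⊕ a2)
At a1=0, a2=1: circuit gives 1, formula gives 0.

No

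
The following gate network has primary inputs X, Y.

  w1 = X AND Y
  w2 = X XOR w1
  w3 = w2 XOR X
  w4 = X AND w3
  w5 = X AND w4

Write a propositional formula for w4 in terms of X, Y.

X AND ((X XOR (X AND Y)) XOR X)

w1 = X AND Y
w2 = X XOR w1 = X XOR (X AND Y)
w3 = w2 XOR X = (X XOR (X AND Y)) XOR X
w4 = X AND w3 = X AND ((X XOR (X AND Y)) XOR X)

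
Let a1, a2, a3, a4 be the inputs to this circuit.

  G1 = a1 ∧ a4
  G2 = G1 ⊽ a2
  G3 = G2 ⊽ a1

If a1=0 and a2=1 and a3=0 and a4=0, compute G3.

1

G1 = 0 ∧ 0 = 0
G2 = 0 ⊽ 1 = 0
G3 = 0 ⊽ 0 = 1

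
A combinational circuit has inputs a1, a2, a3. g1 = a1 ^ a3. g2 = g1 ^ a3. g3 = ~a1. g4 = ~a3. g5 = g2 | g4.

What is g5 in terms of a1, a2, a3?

((a1 ^ a3) ^ a3) | ~a3

g1 = a1 ^ a3
g2 = g1 ^ a3 = (a1 ^ a3) ^ a3
g4 = ~a3
g5 = g2 | g4 = ((a1 ^ a3) ^ a3) | ~a3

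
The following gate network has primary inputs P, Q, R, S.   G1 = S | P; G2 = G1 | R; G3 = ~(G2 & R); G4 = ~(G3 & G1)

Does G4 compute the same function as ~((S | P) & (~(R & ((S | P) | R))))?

G1 = S | P
G2 = G1 | R = (S | P) | R
G3 = ~(G2 & R) = ~(((S | P) | R) & R)
G4 = ~(G3 & G1) = ~((~(((S | P) | R) & R)) & (S | P))
At P=0, Q=0, R=0, S=1: circuit gives 0, formula gives 0.
At P=0, Q=0, R=0, S=0: circuit gives 1, formula gives 1.
Agrees on all 16 inputs.

Yes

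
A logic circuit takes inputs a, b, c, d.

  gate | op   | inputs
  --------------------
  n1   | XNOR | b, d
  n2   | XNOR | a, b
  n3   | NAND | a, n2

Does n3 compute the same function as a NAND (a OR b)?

n2 = a XNOR b
n3 = a NAND n2 = a NAND (a XNOR b)
At a=1, b=0, c=0, d=0: circuit gives 1, formula gives 0.

No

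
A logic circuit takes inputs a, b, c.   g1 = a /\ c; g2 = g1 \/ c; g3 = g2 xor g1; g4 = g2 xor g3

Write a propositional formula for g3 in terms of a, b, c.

((a /\ c) \/ c) xor (a /\ c)

g1 = a /\ c
g2 = g1 \/ c = (a /\ c) \/ c
g3 = g2 xor g1 = ((a /\ c) \/ c) xor (a /\ c)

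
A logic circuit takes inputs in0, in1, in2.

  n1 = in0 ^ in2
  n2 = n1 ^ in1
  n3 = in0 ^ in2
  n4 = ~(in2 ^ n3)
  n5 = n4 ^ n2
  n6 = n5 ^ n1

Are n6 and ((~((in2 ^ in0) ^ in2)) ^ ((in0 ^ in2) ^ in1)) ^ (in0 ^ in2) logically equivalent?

Yes

n1 = in0 ^ in2
n2 = n1 ^ in1 = (in0 ^ in2) ^ in1
n3 = in0 ^ in2
n4 = ~(in2 ^ n3) = ~(in2 ^ (in0 ^ in2))
n5 = n4 ^ n2 = (~(in2 ^ (in0 ^ in2))) ^ ((in0 ^ in2) ^ in1)
n6 = n5 ^ n1 = ((~(in2 ^ (in0 ^ in2))) ^ ((in0 ^ in2) ^ in1)) ^ (in0 ^ in2)
At in0=0, in1=1, in2=0: circuit gives 0, formula gives 0.
At in0=0, in1=0, in2=0: circuit gives 1, formula gives 1.
Agrees on all 8 inputs.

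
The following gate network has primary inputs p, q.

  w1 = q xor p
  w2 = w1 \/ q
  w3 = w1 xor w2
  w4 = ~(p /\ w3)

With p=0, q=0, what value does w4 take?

1

w1 = 0 xor 0 = 0
w2 = 0 \/ 0 = 0
w3 = 0 xor 0 = 0
w4 = ~(0 /\ 0) = 1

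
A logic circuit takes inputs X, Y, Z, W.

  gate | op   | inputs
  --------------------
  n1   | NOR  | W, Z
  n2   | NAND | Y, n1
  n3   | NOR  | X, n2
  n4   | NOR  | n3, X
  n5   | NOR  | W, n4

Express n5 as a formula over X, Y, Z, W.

W NOR ((X NOR (Y NAND (W NOR Z))) NOR X)

n1 = W NOR Z
n2 = Y NAND n1 = Y NAND (W NOR Z)
n3 = X NOR n2 = X NOR (Y NAND (W NOR Z))
n4 = n3 NOR X = (X NOR (Y NAND (W NOR Z))) NOR X
n5 = W NOR n4 = W NOR ((X NOR (Y NAND (W NOR Z))) NOR X)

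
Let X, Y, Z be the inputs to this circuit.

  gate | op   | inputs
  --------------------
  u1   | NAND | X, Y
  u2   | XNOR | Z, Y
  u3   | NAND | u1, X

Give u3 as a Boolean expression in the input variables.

(X NAND Y) NAND X

u1 = X NAND Y
u3 = u1 NAND X = (X NAND Y) NAND X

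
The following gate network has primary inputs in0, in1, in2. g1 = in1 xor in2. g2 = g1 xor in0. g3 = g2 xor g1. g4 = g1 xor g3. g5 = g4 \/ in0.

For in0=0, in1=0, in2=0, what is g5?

g1 = 0 xor 0 = 0
g2 = 0 xor 0 = 0
g3 = 0 xor 0 = 0
g4 = 0 xor 0 = 0
g5 = 0 \/ 0 = 0

0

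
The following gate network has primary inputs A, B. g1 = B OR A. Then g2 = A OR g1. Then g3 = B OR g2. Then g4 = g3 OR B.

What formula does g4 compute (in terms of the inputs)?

(B OR (A OR (B OR A))) OR B

g1 = B OR A
g2 = A OR g1 = A OR (B OR A)
g3 = B OR g2 = B OR (A OR (B OR A))
g4 = g3 OR B = (B OR (A OR (B OR A))) OR B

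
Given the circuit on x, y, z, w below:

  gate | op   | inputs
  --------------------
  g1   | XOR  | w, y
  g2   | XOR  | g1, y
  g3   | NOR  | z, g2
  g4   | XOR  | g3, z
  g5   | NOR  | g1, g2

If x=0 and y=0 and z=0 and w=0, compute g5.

1

g1 = 0 XOR 0 = 0
g2 = 0 XOR 0 = 0
g5 = 0 NOR 0 = 1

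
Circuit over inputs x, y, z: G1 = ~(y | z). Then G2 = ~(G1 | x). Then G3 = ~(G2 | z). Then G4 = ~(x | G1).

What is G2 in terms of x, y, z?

G1 = ~(y | z)
G2 = ~(G1 | x) = ~((~(y | z)) | x)

~((~(y | z)) | x)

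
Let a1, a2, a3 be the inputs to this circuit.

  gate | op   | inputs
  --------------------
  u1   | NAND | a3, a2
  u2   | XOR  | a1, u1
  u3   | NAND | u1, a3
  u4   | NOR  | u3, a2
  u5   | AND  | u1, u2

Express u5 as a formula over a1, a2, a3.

u1 = a3 NAND a2
u2 = a1 XOR u1 = a1 XOR (a3 NAND a2)
u5 = u1 AND u2 = (a3 NAND a2) AND (a1 XOR (a3 NAND a2))

(a3 NAND a2) AND (a1 XOR (a3 NAND a2))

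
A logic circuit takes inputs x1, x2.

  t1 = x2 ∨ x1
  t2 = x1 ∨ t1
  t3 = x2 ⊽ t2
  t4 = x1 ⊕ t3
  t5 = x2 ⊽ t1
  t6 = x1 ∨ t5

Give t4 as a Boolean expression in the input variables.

t1 = x2 ∨ x1
t2 = x1 ∨ t1 = x1 ∨ (x2 ∨ x1)
t3 = x2 ⊽ t2 = x2 ⊽ (x1 ∨ (x2 ∨ x1))
t4 = x1 ⊕ t3 = x1 ⊕ (x2 ⊽ (x1 ∨ (x2 ∨ x1)))

x1 ⊕ (x2 ⊽ (x1 ∨ (x2 ∨ x1)))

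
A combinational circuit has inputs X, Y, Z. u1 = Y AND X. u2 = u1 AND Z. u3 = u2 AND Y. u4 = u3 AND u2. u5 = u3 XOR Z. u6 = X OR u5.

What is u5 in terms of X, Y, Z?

(((Y AND X) AND Z) AND Y) XOR Z

u1 = Y AND X
u2 = u1 AND Z = (Y AND X) AND Z
u3 = u2 AND Y = ((Y AND X) AND Z) AND Y
u5 = u3 XOR Z = (((Y AND X) AND Z) AND Y) XOR Z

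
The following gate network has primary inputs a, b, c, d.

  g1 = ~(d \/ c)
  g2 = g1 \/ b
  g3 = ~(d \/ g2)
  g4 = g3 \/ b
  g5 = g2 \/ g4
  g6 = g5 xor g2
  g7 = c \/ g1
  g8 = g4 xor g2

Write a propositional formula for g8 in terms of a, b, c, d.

((~(d \/ ((~(d \/ c)) \/ b))) \/ b) xor ((~(d \/ c)) \/ b)

g1 = ~(d \/ c)
g2 = g1 \/ b = (~(d \/ c)) \/ b
g3 = ~(d \/ g2) = ~(d \/ ((~(d \/ c)) \/ b))
g4 = g3 \/ b = (~(d \/ ((~(d \/ c)) \/ b))) \/ b
g8 = g4 xor g2 = ((~(d \/ ((~(d \/ c)) \/ b))) \/ b) xor ((~(d \/ c)) \/ b)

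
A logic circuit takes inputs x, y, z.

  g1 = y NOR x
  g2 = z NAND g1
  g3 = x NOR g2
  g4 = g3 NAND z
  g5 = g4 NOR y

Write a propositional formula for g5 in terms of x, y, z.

((x NOR (z NAND (y NOR x))) NAND z) NOR y

g1 = y NOR x
g2 = z NAND g1 = z NAND (y NOR x)
g3 = x NOR g2 = x NOR (z NAND (y NOR x))
g4 = g3 NAND z = (x NOR (z NAND (y NOR x))) NAND z
g5 = g4 NOR y = ((x NOR (z NAND (y NOR x))) NAND z) NOR y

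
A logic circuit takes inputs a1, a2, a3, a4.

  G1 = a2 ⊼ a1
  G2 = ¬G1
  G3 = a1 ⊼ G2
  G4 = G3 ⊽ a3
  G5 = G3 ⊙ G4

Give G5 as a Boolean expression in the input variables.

(a1 ⊼ ¬(a2 ⊼ a1)) ⊙ ((a1 ⊼ ¬(a2 ⊼ a1)) ⊽ a3)

G1 = a2 ⊼ a1
G2 = ¬G1 = ¬(a2 ⊼ a1)
G3 = a1 ⊼ G2 = a1 ⊼ ¬(a2 ⊼ a1)
G4 = G3 ⊽ a3 = (a1 ⊼ ¬(a2 ⊼ a1)) ⊽ a3
G5 = G3 ⊙ G4 = (a1 ⊼ ¬(a2 ⊼ a1)) ⊙ ((a1 ⊼ ¬(a2 ⊼ a1)) ⊽ a3)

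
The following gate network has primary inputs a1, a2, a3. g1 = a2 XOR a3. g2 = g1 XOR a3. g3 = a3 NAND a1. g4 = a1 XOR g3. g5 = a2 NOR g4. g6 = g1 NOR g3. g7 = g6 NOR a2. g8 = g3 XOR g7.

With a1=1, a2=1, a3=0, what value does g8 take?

g1 = 1 XOR 0 = 1
g3 = 0 NAND 1 = 1
g6 = 1 NOR 1 = 0
g7 = 0 NOR 1 = 0
g8 = 1 XOR 0 = 1

1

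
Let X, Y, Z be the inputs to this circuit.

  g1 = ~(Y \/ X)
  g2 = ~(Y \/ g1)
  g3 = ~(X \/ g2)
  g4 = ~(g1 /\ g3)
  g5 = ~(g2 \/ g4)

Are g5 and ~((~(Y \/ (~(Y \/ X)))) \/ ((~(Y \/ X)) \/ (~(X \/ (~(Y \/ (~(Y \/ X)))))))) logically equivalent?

No

g1 = ~(Y \/ X)
g2 = ~(Y \/ g1) = ~(Y \/ (~(Y \/ X)))
g3 = ~(X \/ g2) = ~(X \/ (~(Y \/ (~(Y \/ X)))))
g4 = ~(g1 /\ g3) = ~((~(Y \/ X)) /\ (~(X \/ (~(Y \/ (~(Y \/ X)))))))
g5 = ~(g2 \/ g4) = ~((~(Y \/ (~(Y \/ X)))) \/ (~((~(Y \/ X)) /\ (~(X \/ (~(Y \/ (~(Y \/ X)))))))))
At X=0, Y=0, Z=0: circuit gives 1, formula gives 0.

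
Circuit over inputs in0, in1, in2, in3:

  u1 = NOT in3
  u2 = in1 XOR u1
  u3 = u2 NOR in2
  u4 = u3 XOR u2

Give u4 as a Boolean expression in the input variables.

((in1 XOR NOT in3) NOR in2) XOR (in1 XOR NOT in3)

u1 = NOT in3
u2 = in1 XOR u1 = in1 XOR NOT in3
u3 = u2 NOR in2 = (in1 XOR NOT in3) NOR in2
u4 = u3 XOR u2 = ((in1 XOR NOT in3) NOR in2) XOR (in1 XOR NOT in3)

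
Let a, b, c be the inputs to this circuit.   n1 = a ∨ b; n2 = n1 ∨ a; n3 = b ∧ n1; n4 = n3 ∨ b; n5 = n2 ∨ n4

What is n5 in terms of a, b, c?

n1 = a ∨ b
n2 = n1 ∨ a = (a ∨ b) ∨ a
n3 = b ∧ n1 = b ∧ (a ∨ b)
n4 = n3 ∨ b = (b ∧ (a ∨ b)) ∨ b
n5 = n2 ∨ n4 = ((a ∨ b) ∨ a) ∨ ((b ∧ (a ∨ b)) ∨ b)

((a ∨ b) ∨ a) ∨ ((b ∧ (a ∨ b)) ∨ b)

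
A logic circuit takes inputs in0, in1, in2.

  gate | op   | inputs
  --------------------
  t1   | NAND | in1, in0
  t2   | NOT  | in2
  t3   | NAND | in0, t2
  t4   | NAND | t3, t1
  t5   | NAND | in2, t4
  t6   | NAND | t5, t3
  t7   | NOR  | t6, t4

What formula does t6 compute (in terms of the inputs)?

(in2 NAND ((in0 NAND NOT in2) NAND (in1 NAND in0))) NAND (in0 NAND NOT in2)

t1 = in1 NAND in0
t2 = NOT in2
t3 = in0 NAND t2 = in0 NAND NOT in2
t4 = t3 NAND t1 = (in0 NAND NOT in2) NAND (in1 NAND in0)
t5 = in2 NAND t4 = in2 NAND ((in0 NAND NOT in2) NAND (in1 NAND in0))
t6 = t5 NAND t3 = (in2 NAND ((in0 NAND NOT in2) NAND (in1 NAND in0))) NAND (in0 NAND NOT in2)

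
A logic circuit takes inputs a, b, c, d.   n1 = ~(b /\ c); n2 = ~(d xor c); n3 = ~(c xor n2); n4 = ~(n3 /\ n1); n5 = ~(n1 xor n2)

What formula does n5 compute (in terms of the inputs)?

n1 = ~(b /\ c)
n2 = ~(d xor c)
n5 = ~(n1 xor n2) = ~((~(b /\ c)) xor (~(d xor c)))

~((~(b /\ c)) xor (~(d xor c)))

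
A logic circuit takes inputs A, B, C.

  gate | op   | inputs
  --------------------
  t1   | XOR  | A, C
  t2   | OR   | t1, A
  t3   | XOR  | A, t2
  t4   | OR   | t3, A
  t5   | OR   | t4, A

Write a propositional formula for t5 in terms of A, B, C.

t1 = A XOR C
t2 = t1 OR A = (A XOR C) OR A
t3 = A XOR t2 = A XOR ((A XOR C) OR A)
t4 = t3 OR A = (A XOR ((A XOR C) OR A)) OR A
t5 = t4 OR A = ((A XOR ((A XOR C) OR A)) OR A) OR A

((A XOR ((A XOR C) OR A)) OR A) OR A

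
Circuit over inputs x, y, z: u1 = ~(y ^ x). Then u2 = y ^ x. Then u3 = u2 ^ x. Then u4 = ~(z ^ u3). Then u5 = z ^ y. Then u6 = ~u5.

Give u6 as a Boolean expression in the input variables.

u5 = z ^ y
u6 = ~u5 = ~(z ^ y)

~(z ^ y)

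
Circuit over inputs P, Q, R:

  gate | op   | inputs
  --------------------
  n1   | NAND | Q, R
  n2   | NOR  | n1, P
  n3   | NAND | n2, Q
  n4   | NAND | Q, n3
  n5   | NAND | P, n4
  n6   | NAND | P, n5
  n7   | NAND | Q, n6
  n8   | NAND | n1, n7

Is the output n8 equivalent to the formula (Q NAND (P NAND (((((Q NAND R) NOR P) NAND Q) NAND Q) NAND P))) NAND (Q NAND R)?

n1 = Q NAND R
n2 = n1 NOR P = (Q NAND R) NOR P
n3 = n2 NAND Q = ((Q NAND R) NOR P) NAND Q
n4 = Q NAND n3 = Q NAND (((Q NAND R) NOR P) NAND Q)
n5 = P NAND n4 = P NAND (Q NAND (((Q NAND R) NOR P) NAND Q))
n6 = P NAND n5 = P NAND (P NAND (Q NAND (((Q NAND R) NOR P) NAND Q)))
n7 = Q NAND n6 = Q NAND (P NAND (P NAND (Q NAND (((Q NAND R) NOR P) NAND Q))))
n8 = n1 NAND n7 = (Q NAND R) NAND (Q NAND (P NAND (P NAND (Q NAND (((Q NAND R) NOR P) NAND Q)))))
At P=0, Q=0, R=0: circuit gives 0, formula gives 0.
At P=0, Q=1, R=0: circuit gives 1, formula gives 1.
Agrees on all 8 inputs.

Yes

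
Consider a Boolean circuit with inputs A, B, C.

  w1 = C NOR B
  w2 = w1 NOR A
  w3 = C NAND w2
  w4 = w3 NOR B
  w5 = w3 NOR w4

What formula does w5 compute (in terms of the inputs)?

(C NAND ((C NOR B) NOR A)) NOR ((C NAND ((C NOR B) NOR A)) NOR B)

w1 = C NOR B
w2 = w1 NOR A = (C NOR B) NOR A
w3 = C NAND w2 = C NAND ((C NOR B) NOR A)
w4 = w3 NOR B = (C NAND ((C NOR B) NOR A)) NOR B
w5 = w3 NOR w4 = (C NAND ((C NOR B) NOR A)) NOR ((C NAND ((C NOR B) NOR A)) NOR B)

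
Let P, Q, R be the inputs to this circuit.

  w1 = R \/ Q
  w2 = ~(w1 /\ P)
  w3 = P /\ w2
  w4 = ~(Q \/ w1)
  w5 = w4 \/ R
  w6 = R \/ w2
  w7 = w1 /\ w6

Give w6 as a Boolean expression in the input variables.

R \/ (~((R \/ Q) /\ P))

w1 = R \/ Q
w2 = ~(w1 /\ P) = ~((R \/ Q) /\ P)
w6 = R \/ w2 = R \/ (~((R \/ Q) /\ P))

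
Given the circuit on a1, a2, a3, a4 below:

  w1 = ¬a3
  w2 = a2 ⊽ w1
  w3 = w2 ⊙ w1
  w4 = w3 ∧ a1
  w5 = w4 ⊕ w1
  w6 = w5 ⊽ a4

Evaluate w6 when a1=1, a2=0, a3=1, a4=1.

0

w1 = ¬1 = 0
w2 = 0 ⊽ 0 = 1
w3 = 1 ⊙ 0 = 0
w4 = 0 ∧ 1 = 0
w5 = 0 ⊕ 0 = 0
w6 = 0 ⊽ 1 = 0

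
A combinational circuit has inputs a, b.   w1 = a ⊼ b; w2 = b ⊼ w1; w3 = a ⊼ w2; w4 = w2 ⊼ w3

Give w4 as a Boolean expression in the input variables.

(b ⊼ (a ⊼ b)) ⊼ (a ⊼ (b ⊼ (a ⊼ b)))

w1 = a ⊼ b
w2 = b ⊼ w1 = b ⊼ (a ⊼ b)
w3 = a ⊼ w2 = a ⊼ (b ⊼ (a ⊼ b))
w4 = w2 ⊼ w3 = (b ⊼ (a ⊼ b)) ⊼ (a ⊼ (b ⊼ (a ⊼ b)))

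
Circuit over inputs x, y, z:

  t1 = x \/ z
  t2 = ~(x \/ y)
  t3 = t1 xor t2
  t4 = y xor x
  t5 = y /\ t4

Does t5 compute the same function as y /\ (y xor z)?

No

t4 = y xor x
t5 = y /\ t4 = y /\ (y xor x)
At x=0, y=1, z=1: circuit gives 1, formula gives 0.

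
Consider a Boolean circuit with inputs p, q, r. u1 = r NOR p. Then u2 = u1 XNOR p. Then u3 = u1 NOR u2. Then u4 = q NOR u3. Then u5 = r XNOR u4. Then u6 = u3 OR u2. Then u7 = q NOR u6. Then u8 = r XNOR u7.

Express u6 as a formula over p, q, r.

u1 = r NOR p
u2 = u1 XNOR p = (r NOR p) XNOR p
u3 = u1 NOR u2 = (r NOR p) NOR ((r NOR p) XNOR p)
u6 = u3 OR u2 = ((r NOR p) NOR ((r NOR p) XNOR p)) OR ((r NOR p) XNOR p)

((r NOR p) NOR ((r NOR p) XNOR p)) OR ((r NOR p) XNOR p)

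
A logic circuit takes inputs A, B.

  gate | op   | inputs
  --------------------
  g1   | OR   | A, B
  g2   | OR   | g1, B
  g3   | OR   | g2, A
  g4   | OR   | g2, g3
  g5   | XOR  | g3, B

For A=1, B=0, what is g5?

g1 = 1 OR 0 = 1
g2 = 1 OR 0 = 1
g3 = 1 OR 1 = 1
g5 = 1 XOR 0 = 1

1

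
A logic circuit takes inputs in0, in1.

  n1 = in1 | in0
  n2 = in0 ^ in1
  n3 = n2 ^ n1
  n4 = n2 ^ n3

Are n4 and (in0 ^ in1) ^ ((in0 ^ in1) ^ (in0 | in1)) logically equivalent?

Yes

n1 = in1 | in0
n2 = in0 ^ in1
n3 = n2 ^ n1 = (in0 ^ in1) ^ (in1 | in0)
n4 = n2 ^ n3 = (in0 ^ in1) ^ ((in0 ^ in1) ^ (in1 | in0))
At in0=0, in1=0: circuit gives 0, formula gives 0.
At in0=0, in1=1: circuit gives 1, formula gives 1.
Agrees on all 4 inputs.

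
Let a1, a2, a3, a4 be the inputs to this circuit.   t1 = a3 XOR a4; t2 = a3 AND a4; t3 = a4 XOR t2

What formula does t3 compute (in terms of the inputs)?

a4 XOR (a3 AND a4)

t2 = a3 AND a4
t3 = a4 XOR t2 = a4 XOR (a3 AND a4)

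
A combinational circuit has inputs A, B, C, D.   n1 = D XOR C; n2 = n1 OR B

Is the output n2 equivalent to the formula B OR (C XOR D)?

n1 = D XOR C
n2 = n1 OR B = (D XOR C) OR B
At A=0, B=0, C=0, D=0: circuit gives 0, formula gives 0.
At A=0, B=0, C=0, D=1: circuit gives 1, formula gives 1.
Agrees on all 16 inputs.

Yes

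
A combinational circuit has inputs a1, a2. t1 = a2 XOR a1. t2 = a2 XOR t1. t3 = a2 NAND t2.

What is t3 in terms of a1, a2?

t1 = a2 XOR a1
t2 = a2 XOR t1 = a2 XOR (a2 XOR a1)
t3 = a2 NAND t2 = a2 NAND (a2 XOR (a2 XOR a1))

a2 NAND (a2 XOR (a2 XOR a1))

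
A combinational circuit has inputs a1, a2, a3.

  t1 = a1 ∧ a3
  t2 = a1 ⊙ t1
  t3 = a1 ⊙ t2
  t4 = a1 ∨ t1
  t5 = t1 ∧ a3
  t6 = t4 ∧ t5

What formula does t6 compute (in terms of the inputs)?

t1 = a1 ∧ a3
t4 = a1 ∨ t1 = a1 ∨ (a1 ∧ a3)
t5 = t1 ∧ a3 = (a1 ∧ a3) ∧ a3
t6 = t4 ∧ t5 = (a1 ∨ (a1 ∧ a3)) ∧ ((a1 ∧ a3) ∧ a3)

(a1 ∨ (a1 ∧ a3)) ∧ ((a1 ∧ a3) ∧ a3)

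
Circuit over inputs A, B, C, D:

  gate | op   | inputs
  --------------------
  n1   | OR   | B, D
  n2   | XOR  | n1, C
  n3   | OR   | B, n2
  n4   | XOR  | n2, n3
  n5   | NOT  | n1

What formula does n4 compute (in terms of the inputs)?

((B OR D) XOR C) XOR (B OR ((B OR D) XOR C))

n1 = B OR D
n2 = n1 XOR C = (B OR D) XOR C
n3 = B OR n2 = B OR ((B OR D) XOR C)
n4 = n2 XOR n3 = ((B OR D) XOR C) XOR (B OR ((B OR D) XOR C))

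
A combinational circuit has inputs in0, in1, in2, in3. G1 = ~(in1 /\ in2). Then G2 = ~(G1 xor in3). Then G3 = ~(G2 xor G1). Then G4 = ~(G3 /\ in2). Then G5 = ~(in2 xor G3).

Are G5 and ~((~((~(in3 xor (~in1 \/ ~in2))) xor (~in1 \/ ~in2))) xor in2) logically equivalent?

G1 = ~(in1 /\ in2)
G2 = ~(G1 xor in3) = ~((~(in1 /\ in2)) xor in3)
G3 = ~(G2 xor G1) = ~((~((~(in1 /\ in2)) xor in3)) xor (~(in1 /\ in2)))
G5 = ~(in2 xor G3) = ~(in2 xor (~((~((~(in1 /\ in2)) xor in3)) xor (~(in1 /\ in2)))))
At in0=0, in1=0, in2=0, in3=1: circuit gives 0, formula gives 0.
At in0=0, in1=0, in2=0, in3=0: circuit gives 1, formula gives 1.
Agrees on all 16 inputs.

Yes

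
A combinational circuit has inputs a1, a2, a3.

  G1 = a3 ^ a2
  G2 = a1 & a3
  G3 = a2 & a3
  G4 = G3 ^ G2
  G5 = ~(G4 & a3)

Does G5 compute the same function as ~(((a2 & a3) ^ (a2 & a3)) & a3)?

No

G2 = a1 & a3
G3 = a2 & a3
G4 = G3 ^ G2 = (a2 & a3) ^ (a1 & a3)
G5 = ~(G4 & a3) = ~(((a2 & a3) ^ (a1 & a3)) & a3)
At a1=0, a2=1, a3=1: circuit gives 0, formula gives 1.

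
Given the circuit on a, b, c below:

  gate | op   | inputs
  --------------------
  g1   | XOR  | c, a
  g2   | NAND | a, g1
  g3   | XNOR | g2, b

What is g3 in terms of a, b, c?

(a NAND (c XOR a)) XNOR b

g1 = c XOR a
g2 = a NAND g1 = a NAND (c XOR a)
g3 = g2 XNOR b = (a NAND (c XOR a)) XNOR b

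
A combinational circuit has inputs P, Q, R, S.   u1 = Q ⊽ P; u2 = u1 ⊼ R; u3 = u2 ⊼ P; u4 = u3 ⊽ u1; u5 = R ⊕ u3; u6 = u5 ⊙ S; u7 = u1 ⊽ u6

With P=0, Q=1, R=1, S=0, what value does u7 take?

0

u1 = 1 ⊽ 0 = 0
u2 = 0 ⊼ 1 = 1
u3 = 1 ⊼ 0 = 1
u5 = 1 ⊕ 1 = 0
u6 = 0 ⊙ 0 = 1
u7 = 0 ⊽ 1 = 0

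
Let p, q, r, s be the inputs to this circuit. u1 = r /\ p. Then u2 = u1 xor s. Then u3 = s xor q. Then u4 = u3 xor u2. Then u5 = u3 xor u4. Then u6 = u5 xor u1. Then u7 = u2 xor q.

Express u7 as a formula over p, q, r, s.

((r /\ p) xor s) xor q

u1 = r /\ p
u2 = u1 xor s = (r /\ p) xor s
u7 = u2 xor q = ((r /\ p) xor s) xor q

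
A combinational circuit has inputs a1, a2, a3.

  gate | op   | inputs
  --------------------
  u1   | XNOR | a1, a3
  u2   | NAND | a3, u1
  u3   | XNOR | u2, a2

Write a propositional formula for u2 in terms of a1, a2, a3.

u1 = a1 XNOR a3
u2 = a3 NAND u1 = a3 NAND (a1 XNOR a3)

a3 NAND (a1 XNOR a3)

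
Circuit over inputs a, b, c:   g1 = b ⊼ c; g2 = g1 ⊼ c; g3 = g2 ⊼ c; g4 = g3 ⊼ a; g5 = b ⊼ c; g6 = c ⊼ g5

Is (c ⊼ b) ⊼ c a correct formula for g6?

Yes

g5 = b ⊼ c
g6 = c ⊼ g5 = c ⊼ (b ⊼ c)
At a=0, b=0, c=1: circuit gives 0, formula gives 0.
At a=0, b=0, c=0: circuit gives 1, formula gives 1.
Agrees on all 8 inputs.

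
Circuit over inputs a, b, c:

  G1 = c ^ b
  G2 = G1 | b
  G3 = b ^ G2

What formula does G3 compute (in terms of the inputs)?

b ^ ((c ^ b) | b)

G1 = c ^ b
G2 = G1 | b = (c ^ b) | b
G3 = b ^ G2 = b ^ ((c ^ b) | b)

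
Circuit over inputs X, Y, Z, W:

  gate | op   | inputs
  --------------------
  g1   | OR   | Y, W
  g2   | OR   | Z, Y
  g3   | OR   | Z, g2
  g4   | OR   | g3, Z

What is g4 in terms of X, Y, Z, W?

g2 = Z OR Y
g3 = Z OR g2 = Z OR (Z OR Y)
g4 = g3 OR Z = (Z OR (Z OR Y)) OR Z

(Z OR (Z OR Y)) OR Z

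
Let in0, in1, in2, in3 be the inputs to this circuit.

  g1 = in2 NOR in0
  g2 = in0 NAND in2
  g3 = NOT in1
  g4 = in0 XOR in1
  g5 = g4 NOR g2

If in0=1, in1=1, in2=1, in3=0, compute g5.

1

g2 = 1 NAND 1 = 0
g4 = 1 XOR 1 = 0
g5 = 0 NOR 0 = 1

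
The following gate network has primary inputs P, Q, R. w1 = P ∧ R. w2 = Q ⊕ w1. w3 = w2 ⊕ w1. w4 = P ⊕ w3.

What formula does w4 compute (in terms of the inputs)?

P ⊕ ((Q ⊕ (P ∧ R)) ⊕ (P ∧ R))

w1 = P ∧ R
w2 = Q ⊕ w1 = Q ⊕ (P ∧ R)
w3 = w2 ⊕ w1 = (Q ⊕ (P ∧ R)) ⊕ (P ∧ R)
w4 = P ⊕ w3 = P ⊕ ((Q ⊕ (P ∧ R)) ⊕ (P ∧ R))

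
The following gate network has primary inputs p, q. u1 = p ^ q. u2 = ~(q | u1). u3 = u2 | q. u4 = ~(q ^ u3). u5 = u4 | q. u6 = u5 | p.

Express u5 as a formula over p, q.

u1 = p ^ q
u2 = ~(q | u1) = ~(q | (p ^ q))
u3 = u2 | q = (~(q | (p ^ q))) | q
u4 = ~(q ^ u3) = ~(q ^ ((~(q | (p ^ q))) | q))
u5 = u4 | q = (~(q ^ ((~(q | (p ^ q))) | q))) | q

(~(q ^ ((~(q | (p ^ q))) | q))) | q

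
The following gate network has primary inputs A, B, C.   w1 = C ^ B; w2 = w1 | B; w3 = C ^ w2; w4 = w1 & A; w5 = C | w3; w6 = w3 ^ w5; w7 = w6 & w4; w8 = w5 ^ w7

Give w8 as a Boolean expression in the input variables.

w1 = C ^ B
w2 = w1 | B = (C ^ B) | B
w3 = C ^ w2 = C ^ ((C ^ B) | B)
w4 = w1 & A = (C ^ B) & A
w5 = C | w3 = C | (C ^ ((C ^ B) | B))
w6 = w3 ^ w5 = (C ^ ((C ^ B) | B)) ^ (C | (C ^ ((C ^ B) | B)))
w7 = w6 & w4 = ((C ^ ((C ^ B) | B)) ^ (C | (C ^ ((C ^ B) | B)))) & ((C ^ B) & A)
w8 = w5 ^ w7 = (C | (C ^ ((C ^ B) | B))) ^ (((C ^ ((C ^ B) | B)) ^ (C | (C ^ ((C ^ B) | B)))) & ((C ^ B) & A))

(C | (C ^ ((C ^ B) | B))) ^ (((C ^ ((C ^ B) | B)) ^ (C | (C ^ ((C ^ B) | B)))) & ((C ^ B) & A))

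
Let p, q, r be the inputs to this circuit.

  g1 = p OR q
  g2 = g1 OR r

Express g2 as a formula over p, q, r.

g1 = p OR q
g2 = g1 OR r = (p OR q) OR r

(p OR q) OR r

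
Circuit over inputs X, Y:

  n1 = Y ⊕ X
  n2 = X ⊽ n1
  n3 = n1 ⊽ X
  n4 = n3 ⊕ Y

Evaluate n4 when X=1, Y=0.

n1 = 0 ⊕ 1 = 1
n3 = 1 ⊽ 1 = 0
n4 = 0 ⊕ 0 = 0

0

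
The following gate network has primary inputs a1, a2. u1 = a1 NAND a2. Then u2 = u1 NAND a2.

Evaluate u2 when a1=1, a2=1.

1

u1 = 1 NAND 1 = 0
u2 = 0 NAND 1 = 1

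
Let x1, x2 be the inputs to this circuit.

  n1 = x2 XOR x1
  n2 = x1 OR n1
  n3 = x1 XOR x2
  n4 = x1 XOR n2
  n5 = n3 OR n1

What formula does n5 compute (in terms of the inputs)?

(x1 XOR x2) OR (x2 XOR x1)

n1 = x2 XOR x1
n3 = x1 XOR x2
n5 = n3 OR n1 = (x1 XOR x2) OR (x2 XOR x1)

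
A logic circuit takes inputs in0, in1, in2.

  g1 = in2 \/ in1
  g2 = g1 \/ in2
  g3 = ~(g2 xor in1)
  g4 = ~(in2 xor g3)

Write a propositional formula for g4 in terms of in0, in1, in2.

g1 = in2 \/ in1
g2 = g1 \/ in2 = (in2 \/ in1) \/ in2
g3 = ~(g2 xor in1) = ~(((in2 \/ in1) \/ in2) xor in1)
g4 = ~(in2 xor g3) = ~(in2 xor (~(((in2 \/ in1) \/ in2) xor in1)))

~(in2 xor (~(((in2 \/ in1) \/ in2) xor in1)))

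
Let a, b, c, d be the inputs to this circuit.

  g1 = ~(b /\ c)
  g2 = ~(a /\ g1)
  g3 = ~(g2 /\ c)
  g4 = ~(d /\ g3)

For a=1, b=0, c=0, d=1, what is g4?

g1 = ~(0 /\ 0) = 1
g2 = ~(1 /\ 1) = 0
g3 = ~(0 /\ 0) = 1
g4 = ~(1 /\ 1) = 0

0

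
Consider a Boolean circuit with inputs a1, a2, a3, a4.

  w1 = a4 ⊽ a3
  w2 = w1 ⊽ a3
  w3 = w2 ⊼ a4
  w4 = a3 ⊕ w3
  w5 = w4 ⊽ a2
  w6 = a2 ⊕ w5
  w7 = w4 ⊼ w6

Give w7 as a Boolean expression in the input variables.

(a3 ⊕ (((a4 ⊽ a3) ⊽ a3) ⊼ a4)) ⊼ (a2 ⊕ ((a3 ⊕ (((a4 ⊽ a3) ⊽ a3) ⊼ a4)) ⊽ a2))

w1 = a4 ⊽ a3
w2 = w1 ⊽ a3 = (a4 ⊽ a3) ⊽ a3
w3 = w2 ⊼ a4 = ((a4 ⊽ a3) ⊽ a3) ⊼ a4
w4 = a3 ⊕ w3 = a3 ⊕ (((a4 ⊽ a3) ⊽ a3) ⊼ a4)
w5 = w4 ⊽ a2 = (a3 ⊕ (((a4 ⊽ a3) ⊽ a3) ⊼ a4)) ⊽ a2
w6 = a2 ⊕ w5 = a2 ⊕ ((a3 ⊕ (((a4 ⊽ a3) ⊽ a3) ⊼ a4)) ⊽ a2)
w7 = w4 ⊼ w6 = (a3 ⊕ (((a4 ⊽ a3) ⊽ a3) ⊼ a4)) ⊼ (a2 ⊕ ((a3 ⊕ (((a4 ⊽ a3) ⊽ a3) ⊼ a4)) ⊽ a2))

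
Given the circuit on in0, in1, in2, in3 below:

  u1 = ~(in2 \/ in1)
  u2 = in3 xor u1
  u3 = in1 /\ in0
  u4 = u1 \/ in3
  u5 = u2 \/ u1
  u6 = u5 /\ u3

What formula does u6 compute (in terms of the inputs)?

u1 = ~(in2 \/ in1)
u2 = in3 xor u1 = in3 xor (~(in2 \/ in1))
u3 = in1 /\ in0
u5 = u2 \/ u1 = (in3 xor (~(in2 \/ in1))) \/ (~(in2 \/ in1))
u6 = u5 /\ u3 = ((in3 xor (~(in2 \/ in1))) \/ (~(in2 \/ in1))) /\ (in1 /\ in0)

((in3 xor (~(in2 \/ in1))) \/ (~(in2 \/ in1))) /\ (in1 /\ in0)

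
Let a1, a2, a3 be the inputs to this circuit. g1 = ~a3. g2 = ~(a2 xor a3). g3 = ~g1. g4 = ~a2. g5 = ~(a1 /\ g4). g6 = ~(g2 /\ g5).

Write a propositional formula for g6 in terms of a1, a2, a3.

~((~(a2 xor a3)) /\ (~(a1 /\ ~a2)))

g2 = ~(a2 xor a3)
g4 = ~a2
g5 = ~(a1 /\ g4) = ~(a1 /\ ~a2)
g6 = ~(g2 /\ g5) = ~((~(a2 xor a3)) /\ (~(a1 /\ ~a2)))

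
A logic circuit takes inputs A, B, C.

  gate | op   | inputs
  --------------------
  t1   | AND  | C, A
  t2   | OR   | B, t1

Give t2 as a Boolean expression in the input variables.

t1 = C AND A
t2 = B OR t1 = B OR (C AND A)

B OR (C AND A)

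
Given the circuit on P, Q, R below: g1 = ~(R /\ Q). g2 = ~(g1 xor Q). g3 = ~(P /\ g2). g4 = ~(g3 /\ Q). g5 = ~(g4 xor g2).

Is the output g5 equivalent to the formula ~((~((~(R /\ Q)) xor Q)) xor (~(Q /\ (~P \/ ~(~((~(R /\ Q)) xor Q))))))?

Yes

g1 = ~(R /\ Q)
g2 = ~(g1 xor Q) = ~((~(R /\ Q)) xor Q)
g3 = ~(P /\ g2) = ~(P /\ (~((~(R /\ Q)) xor Q)))
g4 = ~(g3 /\ Q) = ~((~(P /\ (~((~(R /\ Q)) xor Q)))) /\ Q)
g5 = ~(g4 xor g2) = ~((~((~(P /\ (~((~(R /\ Q)) xor Q)))) /\ Q)) xor (~((~(R /\ Q)) xor Q)))
At P=0, Q=0, R=0: circuit gives 0, formula gives 0.
At P=0, Q=1, R=1: circuit gives 1, formula gives 1.
Agrees on all 8 inputs.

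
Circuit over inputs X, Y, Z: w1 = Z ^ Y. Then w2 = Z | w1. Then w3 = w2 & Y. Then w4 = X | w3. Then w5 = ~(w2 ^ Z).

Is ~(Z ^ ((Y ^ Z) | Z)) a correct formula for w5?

w1 = Z ^ Y
w2 = Z | w1 = Z | (Z ^ Y)
w5 = ~(w2 ^ Z) = ~((Z | (Z ^ Y)) ^ Z)
At X=0, Y=1, Z=0: circuit gives 0, formula gives 0.
At X=0, Y=0, Z=0: circuit gives 1, formula gives 1.
Agrees on all 8 inputs.

Yes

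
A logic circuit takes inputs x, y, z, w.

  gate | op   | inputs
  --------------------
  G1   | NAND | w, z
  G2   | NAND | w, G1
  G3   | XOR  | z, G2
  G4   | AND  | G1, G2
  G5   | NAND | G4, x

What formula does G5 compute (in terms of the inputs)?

((w NAND z) AND (w NAND (w NAND z))) NAND x

G1 = w NAND z
G2 = w NAND G1 = w NAND (w NAND z)
G4 = G1 AND G2 = (w NAND z) AND (w NAND (w NAND z))
G5 = G4 NAND x = ((w NAND z) AND (w NAND (w NAND z))) NAND x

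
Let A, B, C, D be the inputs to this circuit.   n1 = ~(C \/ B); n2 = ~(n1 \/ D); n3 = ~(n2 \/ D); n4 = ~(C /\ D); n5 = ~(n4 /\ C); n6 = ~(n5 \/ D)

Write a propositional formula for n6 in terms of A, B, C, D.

~((~((~(C /\ D)) /\ C)) \/ D)

n4 = ~(C /\ D)
n5 = ~(n4 /\ C) = ~((~(C /\ D)) /\ C)
n6 = ~(n5 \/ D) = ~((~((~(C /\ D)) /\ C)) \/ D)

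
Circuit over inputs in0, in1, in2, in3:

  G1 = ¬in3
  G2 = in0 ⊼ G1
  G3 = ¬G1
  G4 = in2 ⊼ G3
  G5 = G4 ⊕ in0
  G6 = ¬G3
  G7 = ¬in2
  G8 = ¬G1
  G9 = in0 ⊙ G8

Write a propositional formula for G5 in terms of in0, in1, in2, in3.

(in2 ⊼ ¬¬in3) ⊕ in0

G1 = ¬in3
G3 = ¬G1 = ¬¬in3
G4 = in2 ⊼ G3 = in2 ⊼ ¬¬in3
G5 = G4 ⊕ in0 = (in2 ⊼ ¬¬in3) ⊕ in0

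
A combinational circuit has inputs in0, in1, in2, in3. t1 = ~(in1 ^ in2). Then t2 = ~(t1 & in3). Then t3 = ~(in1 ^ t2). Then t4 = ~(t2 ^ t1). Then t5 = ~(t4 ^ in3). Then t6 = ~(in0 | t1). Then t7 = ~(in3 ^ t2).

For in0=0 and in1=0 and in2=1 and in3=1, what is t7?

t1 = ~(0 ^ 1) = 0
t2 = ~(0 & 1) = 1
t7 = ~(1 ^ 1) = 1

1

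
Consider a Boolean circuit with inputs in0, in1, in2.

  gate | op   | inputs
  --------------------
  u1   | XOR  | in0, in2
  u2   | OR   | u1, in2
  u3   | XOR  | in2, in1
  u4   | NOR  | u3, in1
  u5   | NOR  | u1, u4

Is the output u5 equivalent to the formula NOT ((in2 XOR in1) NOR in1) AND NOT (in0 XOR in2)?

u1 = in0 XOR in2
u3 = in2 XOR in1
u4 = u3 NOR in1 = (in2 XOR in1) NOR in1
u5 = u1 NOR u4 = (in0 XOR in2) NOR ((in2 XOR in1) NOR in1)
At in0=0, in1=0, in2=0: circuit gives 0, formula gives 0.
At in0=0, in1=1, in2=0: circuit gives 1, formula gives 1.
Agrees on all 8 inputs.

Yes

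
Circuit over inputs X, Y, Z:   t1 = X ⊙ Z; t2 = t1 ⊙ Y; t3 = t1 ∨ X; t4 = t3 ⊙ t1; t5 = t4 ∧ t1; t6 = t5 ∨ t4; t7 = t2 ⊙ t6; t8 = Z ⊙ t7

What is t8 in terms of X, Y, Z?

Z ⊙ (((X ⊙ Z) ⊙ Y) ⊙ (((((X ⊙ Z) ∨ X) ⊙ (X ⊙ Z)) ∧ (X ⊙ Z)) ∨ (((X ⊙ Z) ∨ X) ⊙ (X ⊙ Z))))

t1 = X ⊙ Z
t2 = t1 ⊙ Y = (X ⊙ Z) ⊙ Y
t3 = t1 ∨ X = (X ⊙ Z) ∨ X
t4 = t3 ⊙ t1 = ((X ⊙ Z) ∨ X) ⊙ (X ⊙ Z)
t5 = t4 ∧ t1 = (((X ⊙ Z) ∨ X) ⊙ (X ⊙ Z)) ∧ (X ⊙ Z)
t6 = t5 ∨ t4 = ((((X ⊙ Z) ∨ X) ⊙ (X ⊙ Z)) ∧ (X ⊙ Z)) ∨ (((X ⊙ Z) ∨ X) ⊙ (X ⊙ Z))
t7 = t2 ⊙ t6 = ((X ⊙ Z) ⊙ Y) ⊙ (((((X ⊙ Z) ∨ X) ⊙ (X ⊙ Z)) ∧ (X ⊙ Z)) ∨ (((X ⊙ Z) ∨ X) ⊙ (X ⊙ Z)))
t8 = Z ⊙ t7 = Z ⊙ (((X ⊙ Z) ⊙ Y) ⊙ (((((X ⊙ Z) ∨ X) ⊙ (X ⊙ Z)) ∧ (X ⊙ Z)) ∨ (((X ⊙ Z) ∨ X) ⊙ (X ⊙ Z))))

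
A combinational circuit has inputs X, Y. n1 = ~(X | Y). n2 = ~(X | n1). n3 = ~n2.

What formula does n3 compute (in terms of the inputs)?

n1 = ~(X | Y)
n2 = ~(X | n1) = ~(X | (~(X | Y)))
n3 = ~n2 = ~(~(X | (~(X | Y))))

~(~(X | (~(X | Y))))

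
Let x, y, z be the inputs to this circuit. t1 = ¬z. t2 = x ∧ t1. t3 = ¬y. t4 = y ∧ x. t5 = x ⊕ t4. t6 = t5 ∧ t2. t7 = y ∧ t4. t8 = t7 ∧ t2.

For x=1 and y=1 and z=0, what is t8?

t1 = ¬0 = 1
t2 = 1 ∧ 1 = 1
t4 = 1 ∧ 1 = 1
t7 = 1 ∧ 1 = 1
t8 = 1 ∧ 1 = 1

1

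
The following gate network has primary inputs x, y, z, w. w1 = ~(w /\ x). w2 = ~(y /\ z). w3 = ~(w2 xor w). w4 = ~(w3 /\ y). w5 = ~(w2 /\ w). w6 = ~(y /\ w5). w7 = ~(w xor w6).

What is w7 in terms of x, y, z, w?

w2 = ~(y /\ z)
w5 = ~(w2 /\ w) = ~((~(y /\ z)) /\ w)
w6 = ~(y /\ w5) = ~(y /\ (~((~(y /\ z)) /\ w)))
w7 = ~(w xor w6) = ~(w xor (~(y /\ (~((~(y /\ z)) /\ w)))))

~(w xor (~(y /\ (~((~(y /\ z)) /\ w)))))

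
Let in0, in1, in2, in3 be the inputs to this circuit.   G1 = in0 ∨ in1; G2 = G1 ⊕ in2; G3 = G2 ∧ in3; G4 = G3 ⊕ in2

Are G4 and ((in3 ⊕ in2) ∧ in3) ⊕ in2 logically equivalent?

G1 = in0 ∨ in1
G2 = G1 ⊕ in2 = (in0 ∨ in1) ⊕ in2
G3 = G2 ∧ in3 = ((in0 ∨ in1) ⊕ in2) ∧ in3
G4 = G3 ⊕ in2 = (((in0 ∨ in1) ⊕ in2) ∧ in3) ⊕ in2
At in0=0, in1=0, in2=0, in3=1: circuit gives 0, formula gives 1.

No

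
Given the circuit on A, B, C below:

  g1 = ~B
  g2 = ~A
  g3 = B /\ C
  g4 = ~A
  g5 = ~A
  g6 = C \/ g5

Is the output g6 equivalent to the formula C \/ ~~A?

g5 = ~A
g6 = C \/ g5 = C \/ ~A
At A=0, B=0, C=0: circuit gives 1, formula gives 0.

No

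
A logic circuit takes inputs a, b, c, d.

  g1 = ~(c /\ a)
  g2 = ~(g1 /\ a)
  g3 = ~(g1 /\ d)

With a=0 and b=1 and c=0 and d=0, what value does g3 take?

g1 = ~(0 /\ 0) = 1
g3 = ~(1 /\ 0) = 1

1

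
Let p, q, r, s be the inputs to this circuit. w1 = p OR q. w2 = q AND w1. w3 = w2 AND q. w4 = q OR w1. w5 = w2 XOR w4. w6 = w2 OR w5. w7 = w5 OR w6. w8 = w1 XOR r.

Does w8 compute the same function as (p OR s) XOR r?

w1 = p OR q
w8 = w1 XOR r = (p OR q) XOR r
At p=0, q=0, r=0, s=1: circuit gives 0, formula gives 1.

No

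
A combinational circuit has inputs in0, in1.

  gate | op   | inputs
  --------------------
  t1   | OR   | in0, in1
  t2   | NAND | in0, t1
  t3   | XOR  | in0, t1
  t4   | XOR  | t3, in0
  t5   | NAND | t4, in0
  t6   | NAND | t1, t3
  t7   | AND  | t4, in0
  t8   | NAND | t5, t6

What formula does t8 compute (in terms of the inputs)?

t1 = in0 OR in1
t3 = in0 XOR t1 = in0 XOR (in0 OR in1)
t4 = t3 XOR in0 = (in0 XOR (in0 OR in1)) XOR in0
t5 = t4 NAND in0 = ((in0 XOR (in0 OR in1)) XOR in0) NAND in0
t6 = t1 NAND t3 = (in0 OR in1) NAND (in0 XOR (in0 OR in1))
t8 = t5 NAND t6 = (((in0 XOR (in0 OR in1)) XOR in0) NAND in0) NAND ((in0 OR in1) NAND (in0 XOR (in0 OR in1)))

(((in0 XOR (in0 OR in1)) XOR in0) NAND in0) NAND ((in0 OR in1) NAND (in0 XOR (in0 OR in1)))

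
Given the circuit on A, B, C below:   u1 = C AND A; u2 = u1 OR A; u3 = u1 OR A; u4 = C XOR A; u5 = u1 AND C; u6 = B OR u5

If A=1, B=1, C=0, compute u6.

1

u1 = 0 AND 1 = 0
u5 = 0 AND 0 = 0
u6 = 1 OR 0 = 1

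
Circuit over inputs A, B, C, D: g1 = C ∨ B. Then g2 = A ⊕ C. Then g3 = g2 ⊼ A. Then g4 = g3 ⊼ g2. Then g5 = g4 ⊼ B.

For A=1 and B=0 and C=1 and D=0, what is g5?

g2 = 1 ⊕ 1 = 0
g3 = 0 ⊼ 1 = 1
g4 = 1 ⊼ 0 = 1
g5 = 1 ⊼ 0 = 1

1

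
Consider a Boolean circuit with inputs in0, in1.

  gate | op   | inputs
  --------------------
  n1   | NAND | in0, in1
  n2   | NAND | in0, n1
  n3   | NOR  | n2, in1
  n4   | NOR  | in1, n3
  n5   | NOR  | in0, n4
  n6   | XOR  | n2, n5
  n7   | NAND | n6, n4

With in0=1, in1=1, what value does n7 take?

1

n1 = 1 NAND 1 = 0
n2 = 1 NAND 0 = 1
n3 = 1 NOR 1 = 0
n4 = 1 NOR 0 = 0
n5 = 1 NOR 0 = 0
n6 = 1 XOR 0 = 1
n7 = 1 NAND 0 = 1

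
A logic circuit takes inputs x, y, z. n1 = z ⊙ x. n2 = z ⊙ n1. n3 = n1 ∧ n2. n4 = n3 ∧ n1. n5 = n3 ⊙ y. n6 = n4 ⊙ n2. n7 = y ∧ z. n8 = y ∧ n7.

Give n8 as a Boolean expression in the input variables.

n7 = y ∧ z
n8 = y ∧ n7 = y ∧ (y ∧ z)

y ∧ (y ∧ z)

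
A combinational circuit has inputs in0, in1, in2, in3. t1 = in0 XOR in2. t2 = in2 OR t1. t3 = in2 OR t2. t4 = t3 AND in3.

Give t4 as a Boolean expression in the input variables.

t1 = in0 XOR in2
t2 = in2 OR t1 = in2 OR (in0 XOR in2)
t3 = in2 OR t2 = in2 OR (in2 OR (in0 XOR in2))
t4 = t3 AND in3 = (in2 OR (in2 OR (in0 XOR in2))) AND in3

(in2 OR (in2 OR (in0 XOR in2))) AND in3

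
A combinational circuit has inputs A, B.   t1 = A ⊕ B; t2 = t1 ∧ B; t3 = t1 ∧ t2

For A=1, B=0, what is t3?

t1 = 1 ⊕ 0 = 1
t2 = 1 ∧ 0 = 0
t3 = 1 ∧ 0 = 0

0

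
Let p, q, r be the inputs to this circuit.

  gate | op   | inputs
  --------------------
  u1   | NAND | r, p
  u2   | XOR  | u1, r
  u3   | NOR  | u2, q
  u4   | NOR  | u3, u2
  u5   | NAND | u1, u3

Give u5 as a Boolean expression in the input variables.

u1 = r NAND p
u2 = u1 XOR r = (r NAND p) XOR r
u3 = u2 NOR q = ((r NAND p) XOR r) NOR q
u5 = u1 NAND u3 = (r NAND p) NAND (((r NAND p) XOR r) NOR q)

(r NAND p) NAND (((r NAND p) XOR r) NOR q)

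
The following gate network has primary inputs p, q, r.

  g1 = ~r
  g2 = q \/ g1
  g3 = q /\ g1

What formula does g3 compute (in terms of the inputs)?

g1 = ~r
g3 = q /\ g1 = q /\ ~r

q /\ ~r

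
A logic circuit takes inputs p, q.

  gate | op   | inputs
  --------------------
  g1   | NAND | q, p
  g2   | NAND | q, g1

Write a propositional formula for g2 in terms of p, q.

g1 = q NAND p
g2 = q NAND g1 = q NAND (q NAND p)

q NAND (q NAND p)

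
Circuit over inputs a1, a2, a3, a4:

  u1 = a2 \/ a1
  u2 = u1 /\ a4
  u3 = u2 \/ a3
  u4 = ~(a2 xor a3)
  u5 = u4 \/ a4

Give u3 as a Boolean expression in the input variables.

u1 = a2 \/ a1
u2 = u1 /\ a4 = (a2 \/ a1) /\ a4
u3 = u2 \/ a3 = ((a2 \/ a1) /\ a4) \/ a3

((a2 \/ a1) /\ a4) \/ a3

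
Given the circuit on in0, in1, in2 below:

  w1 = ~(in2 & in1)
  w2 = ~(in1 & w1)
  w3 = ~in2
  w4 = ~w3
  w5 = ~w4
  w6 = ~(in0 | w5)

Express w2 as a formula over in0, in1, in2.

w1 = ~(in2 & in1)
w2 = ~(in1 & w1) = ~(in1 & (~(in2 & in1)))

~(in1 & (~(in2 & in1)))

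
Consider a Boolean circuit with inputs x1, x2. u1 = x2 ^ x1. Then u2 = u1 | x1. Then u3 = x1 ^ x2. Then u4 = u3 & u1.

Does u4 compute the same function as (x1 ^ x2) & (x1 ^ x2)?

Yes

u1 = x2 ^ x1
u3 = x1 ^ x2
u4 = u3 & u1 = (x1 ^ x2) & (x2 ^ x1)
At x1=0, x2=0: circuit gives 0, formula gives 0.
At x1=0, x2=1: circuit gives 1, formula gives 1.
Agrees on all 4 inputs.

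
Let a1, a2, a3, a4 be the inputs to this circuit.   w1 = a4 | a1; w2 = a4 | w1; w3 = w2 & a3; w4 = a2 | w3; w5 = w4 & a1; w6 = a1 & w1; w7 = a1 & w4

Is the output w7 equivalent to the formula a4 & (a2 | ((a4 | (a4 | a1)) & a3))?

w1 = a4 | a1
w2 = a4 | w1 = a4 | (a4 | a1)
w3 = w2 & a3 = (a4 | (a4 | a1)) & a3
w4 = a2 | w3 = a2 | ((a4 | (a4 | a1)) & a3)
w7 = a1 & w4 = a1 & (a2 | ((a4 | (a4 | a1)) & a3))
At a1=0, a2=0, a3=1, a4=1: circuit gives 0, formula gives 1.

No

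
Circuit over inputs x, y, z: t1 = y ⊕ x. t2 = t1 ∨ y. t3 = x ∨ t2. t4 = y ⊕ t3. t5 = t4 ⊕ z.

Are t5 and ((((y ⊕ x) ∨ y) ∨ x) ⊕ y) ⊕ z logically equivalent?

t1 = y ⊕ x
t2 = t1 ∨ y = (y ⊕ x) ∨ y
t3 = x ∨ t2 = x ∨ ((y ⊕ x) ∨ y)
t4 = y ⊕ t3 = y ⊕ (x ∨ ((y ⊕ x) ∨ y))
t5 = t4 ⊕ z = (y ⊕ (x ∨ ((y ⊕ x) ∨ y))) ⊕ z
At x=0, y=0, z=0: circuit gives 0, formula gives 0.
At x=0, y=0, z=1: circuit gives 1, formula gives 1.
Agrees on all 8 inputs.

Yes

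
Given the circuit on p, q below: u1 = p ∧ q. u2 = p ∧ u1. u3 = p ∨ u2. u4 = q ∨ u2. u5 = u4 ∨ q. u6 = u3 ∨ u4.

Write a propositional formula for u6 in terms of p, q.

u1 = p ∧ q
u2 = p ∧ u1 = p ∧ (p ∧ q)
u3 = p ∨ u2 = p ∨ (p ∧ (p ∧ q))
u4 = q ∨ u2 = q ∨ (p ∧ (p ∧ q))
u6 = u3 ∨ u4 = (p ∨ (p ∧ (p ∧ q))) ∨ (q ∨ (p ∧ (p ∧ q)))

(p ∨ (p ∧ (p ∧ q))) ∨ (q ∨ (p ∧ (p ∧ q)))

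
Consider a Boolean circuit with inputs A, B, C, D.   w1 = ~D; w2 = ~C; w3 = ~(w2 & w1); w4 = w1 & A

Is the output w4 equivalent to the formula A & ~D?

Yes

w1 = ~D
w4 = w1 & A = ~D & A
At A=0, B=0, C=0, D=0: circuit gives 0, formula gives 0.
At A=1, B=0, C=0, D=0: circuit gives 1, formula gives 1.
Agrees on all 16 inputs.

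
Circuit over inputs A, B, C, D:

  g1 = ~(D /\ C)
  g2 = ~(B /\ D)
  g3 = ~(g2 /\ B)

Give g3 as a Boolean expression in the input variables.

~((~(B /\ D)) /\ B)

g2 = ~(B /\ D)
g3 = ~(g2 /\ B) = ~((~(B /\ D)) /\ B)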